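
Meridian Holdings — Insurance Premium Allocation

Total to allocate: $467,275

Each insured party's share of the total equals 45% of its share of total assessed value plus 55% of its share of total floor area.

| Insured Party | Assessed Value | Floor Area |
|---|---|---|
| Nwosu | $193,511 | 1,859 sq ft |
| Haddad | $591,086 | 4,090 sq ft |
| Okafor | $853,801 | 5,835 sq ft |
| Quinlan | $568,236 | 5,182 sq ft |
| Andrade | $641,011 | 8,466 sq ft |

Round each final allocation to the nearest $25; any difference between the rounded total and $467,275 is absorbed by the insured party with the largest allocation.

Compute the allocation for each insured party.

Nwosu: $33,075 · Haddad: $84,975 · Okafor: $122,000 · Quinlan: $94,325 · Andrade: $132,900

Totals — assessed value 2,847,645, floor area 25,432.
Combined weights (45% assessed value + 55% floor area): Nwosu 0.0708; Haddad 0.1819; Okafor 0.2611; Quinlan 0.2019; Andrade 0.2844.
Raw shares: Nwosu 33,075.09; Haddad 84,977.75; Okafor 122,010.93; Quinlan 94,325.60; Andrade 132,885.63.
At nearest $25: Nwosu $33,075; Haddad $84,975; Okafor $122,000; Quinlan $94,325; Andrade $132,875. Sum = $467,250.
Difference $467,275 − $467,250 = +$25 applied to largest allocation (Andrade): Andrade becomes $132,900.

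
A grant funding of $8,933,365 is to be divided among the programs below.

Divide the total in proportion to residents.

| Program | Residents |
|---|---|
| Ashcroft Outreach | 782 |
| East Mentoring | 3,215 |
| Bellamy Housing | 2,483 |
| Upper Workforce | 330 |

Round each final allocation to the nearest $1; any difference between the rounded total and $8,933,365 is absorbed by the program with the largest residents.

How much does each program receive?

Ashcroft Outreach: $1,025,828 · East Mentoring: $4,217,441 · Bellamy Housing: $3,257,202 · Upper Workforce: $432,894

Residents total: 6,810.
Unrounded shares: Ashcroft Outreach 782/6,810 × $8,933,365 = 1,025,828.40; East Mentoring 3,215/6,810 × $8,933,365 = 4,217,440.30; Bellamy Housing 2,483/6,810 × $8,933,365 = 3,257,201.95; Upper Workforce 330/6,810 × $8,933,365 = 432,894.34.
After rounding ($1): Ashcroft Outreach $1,025,828; East Mentoring $4,217,440; Bellamy Housing $3,257,202; Upper Workforce $432,894. Sum = $8,933,364.
Difference $8,933,365 − $8,933,364 = +$1 applied to largest residents (East Mentoring): East Mentoring becomes $4,217,441.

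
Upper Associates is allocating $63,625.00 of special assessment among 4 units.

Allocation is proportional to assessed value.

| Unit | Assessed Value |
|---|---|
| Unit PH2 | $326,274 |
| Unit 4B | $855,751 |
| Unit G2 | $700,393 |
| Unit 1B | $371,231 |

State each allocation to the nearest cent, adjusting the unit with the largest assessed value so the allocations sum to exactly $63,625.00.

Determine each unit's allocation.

Unit PH2: $9,211.36; Unit 4B: $24,159.56; Unit G2: $19,773.49; Unit 1B: $10,480.59

Sum of assessed value: 326,274 + 855,751 + 700,393 + 371,231 = 2,253,649.
Proportional shares: Unit PH2 9,211.3649; Unit 4B 24,159.5552; Unit G2 19,773.4894; Unit 1B 10,480.5905.
Rounded to nearest cent: Unit PH2 $9,211.36; Unit 4B $24,159.56; Unit G2 $19,773.49; Unit 1B $10,480.59. Sum = $63,625.00.
No rounding difference to absorb.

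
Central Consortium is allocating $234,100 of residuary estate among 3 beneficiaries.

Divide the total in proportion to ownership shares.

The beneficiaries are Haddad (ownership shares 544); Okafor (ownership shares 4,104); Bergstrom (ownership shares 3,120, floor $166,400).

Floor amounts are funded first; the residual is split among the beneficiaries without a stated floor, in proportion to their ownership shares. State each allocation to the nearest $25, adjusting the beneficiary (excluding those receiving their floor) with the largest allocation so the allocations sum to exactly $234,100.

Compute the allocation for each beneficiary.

Haddad: $7,925 | Okafor: $59,775 | Bergstrom: $166,400

Guaranteed amounts: Bergstrom $166,400. Residual $67,700.
Residual split over remaining ownership shares 4,648: Haddad 7,923.58 → $7,925; Okafor 59,776.42 → $59,775.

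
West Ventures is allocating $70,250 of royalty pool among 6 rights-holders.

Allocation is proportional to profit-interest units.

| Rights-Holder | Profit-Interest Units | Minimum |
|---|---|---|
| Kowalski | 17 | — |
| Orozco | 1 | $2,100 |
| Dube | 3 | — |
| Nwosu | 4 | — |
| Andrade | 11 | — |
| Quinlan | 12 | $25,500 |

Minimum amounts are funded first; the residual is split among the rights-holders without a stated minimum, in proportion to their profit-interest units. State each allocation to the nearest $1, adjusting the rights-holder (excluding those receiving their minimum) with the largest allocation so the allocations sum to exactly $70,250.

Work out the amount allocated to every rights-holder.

Kowalski: $20,716 | Orozco: $2,100 | Dube: $3,656 | Nwosu: $4,874 | Andrade: $13,404 | Quinlan: $25,500

Guaranteed amounts: Orozco $2,100; Quinlan $25,500. Remaining pool $42,650.
Remaining pool split over remaining profit-interest units 35: Kowalski 20,715.71 → $20,716; Dube 3,655.71 → $3,656; Nwosu 4,874.29 → $4,874; Andrade 13,404.29 → $13,404.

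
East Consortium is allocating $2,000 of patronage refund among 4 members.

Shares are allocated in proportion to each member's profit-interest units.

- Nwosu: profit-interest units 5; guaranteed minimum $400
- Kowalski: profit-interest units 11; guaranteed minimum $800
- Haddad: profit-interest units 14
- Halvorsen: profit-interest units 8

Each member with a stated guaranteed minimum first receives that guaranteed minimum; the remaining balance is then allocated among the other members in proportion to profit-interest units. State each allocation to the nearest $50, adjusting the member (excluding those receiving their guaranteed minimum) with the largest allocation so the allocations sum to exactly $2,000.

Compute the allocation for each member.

Nwosu: $400; Kowalski: $800; Haddad: $500; Halvorsen: $300

Minimums first: Nwosu $400; Kowalski $800. Balance $800.
Balance split over remaining profit-interest units 22: Haddad 509.09 → $500; Halvorsen 290.91 → $300.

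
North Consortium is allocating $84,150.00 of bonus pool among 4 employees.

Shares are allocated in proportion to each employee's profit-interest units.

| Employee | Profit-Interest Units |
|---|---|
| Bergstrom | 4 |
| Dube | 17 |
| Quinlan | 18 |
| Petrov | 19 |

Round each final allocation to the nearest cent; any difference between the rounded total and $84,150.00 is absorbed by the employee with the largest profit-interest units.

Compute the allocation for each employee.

Bergstrom: $5,803.45; Dube: $24,664.66; Quinlan: $26,115.52; Petrov: $27,566.37

Total profit-interest units = 4 + 17 + 18 + 19 = 58.
Proportional shares: Bergstrom 5,803.4483; Dube 24,664.6552; Quinlan 26,115.5172; Petrov 27,566.3793.
After rounding (cent): Bergstrom $5,803.45; Dube $24,664.66; Quinlan $26,115.52; Petrov $27,566.38. Sum = $84,150.01.
Difference $84,150.00 − $84,150.01 = −$0.01 applied to largest profit-interest units (Petrov): Petrov becomes $27,566.37.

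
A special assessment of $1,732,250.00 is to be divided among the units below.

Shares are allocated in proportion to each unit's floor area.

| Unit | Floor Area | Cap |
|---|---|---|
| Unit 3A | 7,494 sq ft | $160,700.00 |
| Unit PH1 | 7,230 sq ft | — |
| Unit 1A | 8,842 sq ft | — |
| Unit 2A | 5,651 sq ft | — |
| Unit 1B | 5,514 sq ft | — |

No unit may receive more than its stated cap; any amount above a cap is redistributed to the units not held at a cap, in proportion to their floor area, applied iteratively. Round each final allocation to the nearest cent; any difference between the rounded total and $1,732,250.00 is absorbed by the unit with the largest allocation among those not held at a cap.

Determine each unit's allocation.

Combined floor area = 34,731.
Proportional shares (ignoring caps): Unit 3A 373,772.1776; Unit PH1 360,604.8631; Unit 1A 441,005.2835; Unit 2A 281,850.3570; Unit 1B 275,017.3188.
Held at cap: Unit 3A ($160,700.00); remaining pool $1,571,550.00 reallocated over remaining floor area 27,237.
Remaining shares: Unit PH1 417,164.3904 → $417,164.39; Unit 1A 510,175.3167 → $510,175.32; Unit 2A 326,057.5339 → $326,057.53; Unit 1B 318,152.7591 → $318,152.76.

Unit 3A: $160,700.00; Unit PH1: $417,164.39; Unit 1A: $510,175.32; Unit 2A: $326,057.53; Unit 1B: $318,152.76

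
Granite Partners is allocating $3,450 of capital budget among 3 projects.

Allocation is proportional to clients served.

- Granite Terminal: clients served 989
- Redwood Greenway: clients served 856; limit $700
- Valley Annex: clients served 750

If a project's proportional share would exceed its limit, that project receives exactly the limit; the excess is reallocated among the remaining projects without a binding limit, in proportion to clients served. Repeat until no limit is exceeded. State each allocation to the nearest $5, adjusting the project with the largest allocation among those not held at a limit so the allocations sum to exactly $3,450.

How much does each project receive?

Granite Terminal: $1,565 · Redwood Greenway: $700 · Valley Annex: $1,185

Combined clients served = 2,595.
Unconstrained shares: Granite Terminal 1,314.86; Redwood Greenway 1,138.03; Valley Annex 997.11.
Cap binds for Redwood Greenway ($700); balance $2,750 reallocated over remaining clients served 1,739.
Redistributed shares: Granite Terminal 1,563.97 → $1,565; Valley Annex 1,186.03 → $1,185.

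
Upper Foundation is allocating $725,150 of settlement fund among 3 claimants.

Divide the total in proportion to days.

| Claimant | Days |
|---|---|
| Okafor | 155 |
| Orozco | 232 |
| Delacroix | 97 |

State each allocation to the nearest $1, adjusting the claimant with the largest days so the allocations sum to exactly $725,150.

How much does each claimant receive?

Combined days = 484.
Raw shares: Okafor 155/484 × $725,150 = 232,227.79; Orozco 232/484 × $725,150 = 347,592.56; Delacroix 97/484 × $725,150 = 145,329.65.
At nearest $1: Okafor $232,228; Orozco $347,593; Delacroix $145,330. Sum = $725,151.
Difference $725,150 − $725,151 = −$1 applied to largest days (Orozco): Orozco becomes $347,592.

Okafor: $232,228; Orozco: $347,592; Delacroix: $145,330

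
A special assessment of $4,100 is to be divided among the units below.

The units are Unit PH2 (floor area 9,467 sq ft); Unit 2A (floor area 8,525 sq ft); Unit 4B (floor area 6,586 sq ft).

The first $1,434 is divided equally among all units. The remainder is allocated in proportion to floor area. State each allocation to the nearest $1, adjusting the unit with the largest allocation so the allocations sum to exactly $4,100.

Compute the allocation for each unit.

Equal tier: $1,434 ÷ 3 = $478 apiece.
Remainder $2,666 by floor area (total 24,578): Unit PH2 1,026.89 → $1,027; Unit 2A 924.72 → $925; Unit 4B 714.39 → $714.
Totals: Unit PH2 $478 + $1,027 = $1,505; Unit 2A $478 + $925 = $1,403; Unit 4B $478 + $714 = $1,192.

Unit PH2: $1,505 · Unit 2A: $1,403 · Unit 4B: $1,192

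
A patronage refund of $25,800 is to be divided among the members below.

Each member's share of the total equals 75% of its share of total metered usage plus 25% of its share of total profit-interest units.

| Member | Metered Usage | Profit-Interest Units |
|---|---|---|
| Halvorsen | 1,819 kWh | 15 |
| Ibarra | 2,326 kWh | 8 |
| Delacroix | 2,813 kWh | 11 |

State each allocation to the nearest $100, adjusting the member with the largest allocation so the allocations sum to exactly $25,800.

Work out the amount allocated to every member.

Metered usage total 6,958; profit-interest units total 34.
Blended shares (75% metered usage + 25% profit-interest units): Halvorsen 0.3064; Ibarra 0.3095; Delacroix 0.3841.
Proportional shares: Halvorsen 7,904.18; Ibarra 7,986.19; Delacroix 9,909.64.
At nearest $100: Halvorsen $7,900; Ibarra $8,000; Delacroix $9,900. Sum = $25,800.
Rounded total matches; no reconciliation needed.

Halvorsen: $7,900 · Ibarra: $8,000 · Delacroix: $9,900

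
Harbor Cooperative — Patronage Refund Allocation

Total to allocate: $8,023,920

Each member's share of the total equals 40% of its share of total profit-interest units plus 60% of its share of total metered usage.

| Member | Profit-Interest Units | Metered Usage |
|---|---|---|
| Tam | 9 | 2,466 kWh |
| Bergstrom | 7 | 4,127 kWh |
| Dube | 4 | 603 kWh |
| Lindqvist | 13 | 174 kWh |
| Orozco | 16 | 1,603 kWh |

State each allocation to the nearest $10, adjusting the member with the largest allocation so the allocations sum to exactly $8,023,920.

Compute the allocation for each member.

Totals — profit-interest units 49, metered usage 8,973.
Blended shares (40% profit-interest units + 60% metered usage): Tam 0.2384; Bergstrom 0.3331; Dube 0.0730; Lindqvist 0.1178; Orozco 0.2378.
Unrounded shares: Tam 1,912,614.24; Bergstrom 2,672,800.44; Dube 585,537.73; Lindqvist 944,875.59; Orozco 1,908,092.00.
After rounding ($10): Tam $1,912,610; Bergstrom $2,672,800; Dube $585,540; Lindqvist $944,880; Orozco $1,908,090. Sum = $8,023,920.
No rounding difference to absorb.

Tam: $1,912,610; Bergstrom: $2,672,800; Dube: $585,540; Lindqvist: $944,880; Orozco: $1,908,090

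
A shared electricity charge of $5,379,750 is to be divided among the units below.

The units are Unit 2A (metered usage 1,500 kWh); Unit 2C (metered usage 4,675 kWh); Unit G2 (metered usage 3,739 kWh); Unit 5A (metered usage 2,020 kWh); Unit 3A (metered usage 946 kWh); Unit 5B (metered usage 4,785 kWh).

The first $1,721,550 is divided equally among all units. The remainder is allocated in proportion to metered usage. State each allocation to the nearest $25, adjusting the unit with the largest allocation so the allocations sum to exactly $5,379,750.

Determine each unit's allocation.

$1,721,550 shared equally gives $286,925 per unit.
Remainder $3,658,200 by metered usage (total 17,665): Unit 2A 310,631.19 → $310,625; Unit 2C 968,133.88 → $968,125; Unit G2 774,300.02 → $774,300; Unit 5A 418,316.67 → $418,325; Unit 3A 195,904.74 → $195,900; Unit 5B 990,913.50 → $990,925.
Totals: Unit 2A $286,925 + $310,625 = $597,550; Unit 2C $286,925 + $968,125 = $1,255,050; Unit G2 $286,925 + $774,300 = $1,061,225; Unit 5A $286,925 + $418,325 = $705,250; Unit 3A $286,925 + $195,900 = $482,825; Unit 5B $286,925 + $990,925 = $1,277,850.

Unit 2A: $597,550 · Unit 2C: $1,255,050 · Unit G2: $1,061,225 · Unit 5A: $705,250 · Unit 3A: $482,825 · Unit 5B: $1,277,850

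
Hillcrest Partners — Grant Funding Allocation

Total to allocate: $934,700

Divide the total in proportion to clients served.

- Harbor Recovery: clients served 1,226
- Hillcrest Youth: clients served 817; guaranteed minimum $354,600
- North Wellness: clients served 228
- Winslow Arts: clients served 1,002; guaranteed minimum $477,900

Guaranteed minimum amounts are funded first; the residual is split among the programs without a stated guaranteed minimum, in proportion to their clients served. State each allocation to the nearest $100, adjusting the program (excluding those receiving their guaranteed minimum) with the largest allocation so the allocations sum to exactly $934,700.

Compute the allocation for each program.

Fund the minimums — Hillcrest Youth $354,600; Winslow Arts $477,900. Residual $102,200.
Residual split over remaining clients served 1,454: Harbor Recovery 86,174.14 → $86,200; North Wellness 16,025.86 → $16,000.

Harbor Recovery: $86,200 · Hillcrest Youth: $354,600 · North Wellness: $16,000 · Winslow Arts: $477,900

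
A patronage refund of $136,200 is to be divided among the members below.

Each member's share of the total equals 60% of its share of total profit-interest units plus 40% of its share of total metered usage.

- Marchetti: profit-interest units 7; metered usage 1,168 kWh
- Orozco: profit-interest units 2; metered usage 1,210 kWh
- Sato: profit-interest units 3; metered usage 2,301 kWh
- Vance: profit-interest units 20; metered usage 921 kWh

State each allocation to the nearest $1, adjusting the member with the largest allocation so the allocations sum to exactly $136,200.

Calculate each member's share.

Marchetti: $29,239; Orozco: $16,879; Sato: $30,047; Vance: $60,035

Totals — profit-interest units 32, metered usage 5,600.
Composite weights (60% profit-interest units + 40% metered usage): Marchetti 0.2147; Orozco 0.1239; Sato 0.2206; Vance 0.4408.
Raw shares: Marchetti 29,239.22; Orozco 16,879.07; Sato 30,046.69; Vance 60,035.01.
Rounded to nearest $1: Marchetti $29,239; Orozco $16,879; Sato $30,047; Vance $60,035. Sum = $136,200.
Sum already equals the total — no adjustment.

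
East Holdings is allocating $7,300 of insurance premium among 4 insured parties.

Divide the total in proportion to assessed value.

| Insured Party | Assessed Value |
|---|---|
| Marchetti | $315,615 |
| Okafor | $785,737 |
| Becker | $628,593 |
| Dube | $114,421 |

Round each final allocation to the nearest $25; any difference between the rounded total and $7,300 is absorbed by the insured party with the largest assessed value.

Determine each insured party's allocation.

Marchetti: $1,250 · Okafor: $3,100 · Becker: $2,500 · Dube: $450

Total assessed value = 315,615 + 785,737 + 628,593 + 114,421 = 1,844,366.
Unrounded shares: Marchetti 1,249.20; Okafor 3,109.95; Becker 2,487.97; Dube 452.88.
After rounding ($25): Marchetti $1,250; Okafor $3,100; Becker $2,500; Dube $450. Sum = $7,300.
Rounded total matches; no reconciliation needed.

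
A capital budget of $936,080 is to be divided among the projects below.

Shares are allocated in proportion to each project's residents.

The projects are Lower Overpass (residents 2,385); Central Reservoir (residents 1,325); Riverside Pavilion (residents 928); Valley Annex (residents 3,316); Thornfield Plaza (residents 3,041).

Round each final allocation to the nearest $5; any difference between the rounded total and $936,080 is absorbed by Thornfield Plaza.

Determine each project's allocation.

Lower Overpass: $203,050 | Central Reservoir: $112,805 | Riverside Pavilion: $79,005 | Valley Annex: $282,315 | Thornfield Plaza: $258,905

Total residents = 10,995.
Proportional shares: Lower Overpass 2,385/10,995 × $936,080 = 203,051.46; Central Reservoir 1,325/10,995 × $936,080 = 112,806.37; Riverside Pavilion 928/10,995 × $936,080 = 79,007.03; Valley Annex 3,316/10,995 × $936,080 = 282,313.90; Thornfield Plaza 3,041/10,995 × $936,080 = 258,901.25.
At nearest $5: Lower Overpass $203,050; Central Reservoir $112,805; Riverside Pavilion $79,005; Valley Annex $282,315; Thornfield Plaza $258,900. Sum = $936,075.
Difference $936,080 − $936,075 = +$5 applied to Thornfield Plaza: Thornfield Plaza becomes $258,905.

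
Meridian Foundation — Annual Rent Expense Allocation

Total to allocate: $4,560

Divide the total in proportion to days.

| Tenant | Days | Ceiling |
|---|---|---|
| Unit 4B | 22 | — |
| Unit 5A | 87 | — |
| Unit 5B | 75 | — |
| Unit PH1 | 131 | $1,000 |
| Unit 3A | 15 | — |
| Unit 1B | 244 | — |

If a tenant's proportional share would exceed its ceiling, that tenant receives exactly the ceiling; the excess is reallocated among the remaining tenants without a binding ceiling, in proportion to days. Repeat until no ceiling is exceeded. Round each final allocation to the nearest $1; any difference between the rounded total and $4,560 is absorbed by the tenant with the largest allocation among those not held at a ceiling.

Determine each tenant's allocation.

Days total: 574.
Unconstrained shares: Unit 4B 174.77; Unit 5A 691.15; Unit 5B 595.82; Unit PH1 1,040.70; Unit 3A 119.16; Unit 1B 1,938.40.
Cap binds for Unit PH1 ($1,000); balance $3,560 reallocated over remaining days 443.
Redistributed shares: Unit 4B 176.79 → $177; Unit 5A 699.14 → $699; Unit 5B 602.71 → $603; Unit 3A 120.54 → $121; Unit 1B 1,960.81 → $1,961.
Rounding difference −$1 applied to Unit 1B → $1,960.

Unit 4B: $177; Unit 5A: $699; Unit 5B: $603; Unit PH1: $1,000; Unit 3A: $121; Unit 1B: $1,960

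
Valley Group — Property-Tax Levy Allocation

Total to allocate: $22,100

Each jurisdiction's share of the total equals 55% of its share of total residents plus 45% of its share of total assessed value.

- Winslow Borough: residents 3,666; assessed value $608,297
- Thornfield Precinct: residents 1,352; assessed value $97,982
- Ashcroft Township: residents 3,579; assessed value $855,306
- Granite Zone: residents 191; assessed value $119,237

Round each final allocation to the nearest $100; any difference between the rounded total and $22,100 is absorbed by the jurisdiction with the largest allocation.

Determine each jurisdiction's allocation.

Winslow Borough: $8,700 | Thornfield Precinct: $2,400 | Ashcroft Township: $10,000 | Granite Zone: $1,000

Residents total 8,788; assessed value total 1,680,822.
Combined weights (55% residents + 45% assessed value): Winslow Borough 0.3923; Thornfield Precinct 0.1108; Ashcroft Township 0.4530; Granite Zone 0.0439.
Raw shares: Winslow Borough 8,669.72; Thornfield Precinct 2,449.73; Ashcroft Township 10,010.87; Granite Zone 969.67.
At nearest $100: Winslow Borough $8,700; Thornfield Precinct $2,400; Ashcroft Township $10,000; Granite Zone $1,000. Sum = $22,100.
Sum already equals the total — no adjustment.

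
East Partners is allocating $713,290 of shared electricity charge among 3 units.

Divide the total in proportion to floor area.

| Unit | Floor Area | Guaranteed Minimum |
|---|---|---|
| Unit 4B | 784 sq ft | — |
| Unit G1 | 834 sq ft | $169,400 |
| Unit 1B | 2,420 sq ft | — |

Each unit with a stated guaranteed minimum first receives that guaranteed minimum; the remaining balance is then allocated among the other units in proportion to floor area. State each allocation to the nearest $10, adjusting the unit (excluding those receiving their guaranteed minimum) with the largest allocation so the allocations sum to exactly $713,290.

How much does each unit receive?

Unit 4B: $133,090 | Unit G1: $169,400 | Unit 1B: $410,800

Minimums first: Unit G1 $169,400. Residual $543,890.
Residual split over remaining floor area 3,204: Unit 4B 133,086.69 → $133,090; Unit 1B 410,803.31 → $410,800.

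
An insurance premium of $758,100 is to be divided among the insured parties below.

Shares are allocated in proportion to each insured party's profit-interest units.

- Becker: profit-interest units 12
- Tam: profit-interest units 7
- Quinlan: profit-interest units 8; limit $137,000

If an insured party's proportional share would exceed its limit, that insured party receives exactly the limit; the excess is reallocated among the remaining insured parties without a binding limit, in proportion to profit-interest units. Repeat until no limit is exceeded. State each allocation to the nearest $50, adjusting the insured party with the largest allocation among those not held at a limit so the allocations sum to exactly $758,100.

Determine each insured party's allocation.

Sum of profit-interest units: 27.
Unconstrained shares: Becker 336,933.33; Tam 196,544.44; Quinlan 224,622.22.
Cap binds for Quinlan ($137,000); balance $621,100 reallocated over remaining profit-interest units 19.
Remaining shares: Becker 392,273.68 → $392,250; Tam 228,826.32 → $228,850.

Becker: $392,250; Tam: $228,850; Quinlan: $137,000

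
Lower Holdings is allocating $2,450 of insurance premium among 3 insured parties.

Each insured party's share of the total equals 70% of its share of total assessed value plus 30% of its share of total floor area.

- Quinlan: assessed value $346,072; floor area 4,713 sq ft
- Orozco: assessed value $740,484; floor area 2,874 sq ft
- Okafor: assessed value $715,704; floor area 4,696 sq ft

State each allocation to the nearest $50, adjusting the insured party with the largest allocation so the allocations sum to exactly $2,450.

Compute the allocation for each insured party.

Quinlan: $600; Orozco: $900; Okafor: $950

Assessed value total 1,802,260; floor area total 12,283.
Combined weights (70% assessed value + 30% floor area): Quinlan 0.2495; Orozco 0.3578; Okafor 0.3927.
Proportional shares: Quinlan 611.34; Orozco 876.61; Okafor 962.05.
Rounded to nearest $50: Quinlan $600; Orozco $900; Okafor $950. Sum = $2,450.
Rounded total matches; no reconciliation needed.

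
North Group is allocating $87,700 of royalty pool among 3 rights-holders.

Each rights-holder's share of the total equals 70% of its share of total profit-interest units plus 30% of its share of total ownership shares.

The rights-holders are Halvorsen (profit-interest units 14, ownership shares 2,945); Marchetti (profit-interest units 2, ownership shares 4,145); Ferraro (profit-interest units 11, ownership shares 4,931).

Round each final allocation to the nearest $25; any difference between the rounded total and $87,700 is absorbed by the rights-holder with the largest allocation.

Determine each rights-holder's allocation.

Totals — profit-interest units 27, ownership shares 12,021.
Blended shares (70% profit-interest units + 30% ownership shares): Halvorsen 0.4365; Marchetti 0.1553; Ferraro 0.4082.
Proportional shares: Halvorsen 38,277.48; Marchetti 13,619.44; Ferraro 35,803.07.
At nearest $25: Halvorsen $38,275; Marchetti $13,625; Ferraro $35,800. Sum = $87,700.
Sum already equals the total — no adjustment.

Halvorsen: $38,275 | Marchetti: $13,625 | Ferraro: $35,800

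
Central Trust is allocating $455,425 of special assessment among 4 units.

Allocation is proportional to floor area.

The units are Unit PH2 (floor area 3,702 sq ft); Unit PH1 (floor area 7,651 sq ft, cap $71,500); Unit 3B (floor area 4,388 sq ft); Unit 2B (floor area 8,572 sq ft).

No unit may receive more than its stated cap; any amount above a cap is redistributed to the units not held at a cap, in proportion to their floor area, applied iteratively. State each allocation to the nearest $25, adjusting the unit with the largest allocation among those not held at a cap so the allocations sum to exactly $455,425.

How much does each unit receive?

Total floor area = 24,313.
Unconstrained shares: Unit PH2 69,344.93; Unit PH1 143,316.61; Unit 3B 82,194.91; Unit 2B 160,568.55.
Held at cap: Unit PH1 ($71,500); remaining pool $383,925 reallocated over remaining floor area 16,662.
Remaining shares: Unit PH2 85,301.31 → $85,300; Unit 3B 101,108.08 → $101,100; Unit 2B 197,515.61 → $197,525.

Unit PH2: $85,300 · Unit PH1: $71,500 · Unit 3B: $101,100 · Unit 2B: $197,525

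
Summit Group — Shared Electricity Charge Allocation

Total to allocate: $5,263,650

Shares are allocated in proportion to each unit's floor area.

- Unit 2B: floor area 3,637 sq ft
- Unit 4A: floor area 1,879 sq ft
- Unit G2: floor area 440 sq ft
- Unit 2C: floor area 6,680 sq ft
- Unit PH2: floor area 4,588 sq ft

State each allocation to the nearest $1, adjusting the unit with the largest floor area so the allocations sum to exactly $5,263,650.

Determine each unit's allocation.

Floor area total: 3,637 + 1,879 + 440 + 6,680 + 4,588 = 17,224.
Proportional shares: Unit 2B 1,111,466.27; Unit 4A 574,221.92; Unit G2 134,463.89; Unit 2C 2,041,406.29; Unit PH2 1,402,091.63.
Rounded to nearest $1: Unit 2B $1,111,466; Unit 4A $574,222; Unit G2 $134,464; Unit 2C $2,041,406; Unit PH2 $1,402,092. Sum = $5,263,650.
Rounded total matches; no reconciliation needed.

Unit 2B: $1,111,466 · Unit 4A: $574,222 · Unit G2: $134,464 · Unit 2C: $2,041,406 · Unit PH2: $1,402,092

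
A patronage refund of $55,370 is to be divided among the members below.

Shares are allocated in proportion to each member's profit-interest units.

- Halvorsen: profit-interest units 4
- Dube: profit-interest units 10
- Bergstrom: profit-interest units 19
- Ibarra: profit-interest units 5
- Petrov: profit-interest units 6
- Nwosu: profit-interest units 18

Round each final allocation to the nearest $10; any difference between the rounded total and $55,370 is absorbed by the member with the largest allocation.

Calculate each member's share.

Combined profit-interest units = 62.
Unrounded shares: Halvorsen 4/62 × $55,370 = 3,572.26; Dube 10/62 × $55,370 = 8,930.65; Bergstrom 19/62 × $55,370 = 16,968.23; Ibarra 5/62 × $55,370 = 4,465.32; Petrov 6/62 × $55,370 = 5,358.39; Nwosu 18/62 × $55,370 = 16,075.16.
Rounded to nearest $10: Halvorsen $3,570; Dube $8,930; Bergstrom $16,970; Ibarra $4,470; Petrov $5,360; Nwosu $16,080. Sum = $55,380.
Difference $55,370 − $55,380 = −$10 applied to largest allocation (Bergstrom): Bergstrom becomes $16,960.

Halvorsen: $3,570 · Dube: $8,930 · Bergstrom: $16,960 · Ibarra: $4,470 · Petrov: $5,360 · Nwosu: $16,080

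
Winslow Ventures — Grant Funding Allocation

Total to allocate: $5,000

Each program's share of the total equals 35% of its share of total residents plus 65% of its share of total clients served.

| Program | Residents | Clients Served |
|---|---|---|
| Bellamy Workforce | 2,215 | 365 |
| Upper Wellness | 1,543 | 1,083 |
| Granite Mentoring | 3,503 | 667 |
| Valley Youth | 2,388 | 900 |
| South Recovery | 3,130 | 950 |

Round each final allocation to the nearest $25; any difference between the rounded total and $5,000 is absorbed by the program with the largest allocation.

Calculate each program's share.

Bellamy Workforce: $600; Upper Wellness: $1,100; Granite Mentoring: $1,025; Valley Youth: $1,075; South Recovery: $1,200

Residents total 12,779; clients served total 3,965.
Blended shares (35% residents + 65% clients served): Bellamy Workforce 0.1205; Upper Wellness 0.2198; Granite Mentoring 0.2053; Valley Youth 0.2129; South Recovery 0.2415.
Raw shares: Bellamy Workforce 602.51; Upper Wellness 1,099.01; Granite Mentoring 1,026.43; Valley Youth 1,064.73; South Recovery 1,207.32.
Rounded to nearest $25: Bellamy Workforce $600; Upper Wellness $1,100; Granite Mentoring $1,025; Valley Youth $1,075; South Recovery $1,200. Sum = $5,000.
Sum already equals the total — no adjustment.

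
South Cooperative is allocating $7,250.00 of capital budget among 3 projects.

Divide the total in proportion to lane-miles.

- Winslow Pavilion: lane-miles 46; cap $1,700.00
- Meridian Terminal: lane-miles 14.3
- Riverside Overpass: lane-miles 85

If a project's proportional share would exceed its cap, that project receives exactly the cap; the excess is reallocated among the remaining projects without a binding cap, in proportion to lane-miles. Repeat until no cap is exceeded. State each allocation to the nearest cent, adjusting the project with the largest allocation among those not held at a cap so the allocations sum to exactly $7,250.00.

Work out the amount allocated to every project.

Winslow Pavilion: $1,700.00 · Meridian Terminal: $799.24 · Riverside Overpass: $4,750.76

Total lane-miles = 145.3.
Unconstrained shares: Winslow Pavilion 2,295.2512; Meridian Terminal 713.5237; Riverside Overpass 4,241.2251.
Held at cap: Winslow Pavilion ($1,700.00); remaining pool $5,550.00 reallocated over remaining lane-miles 99.3.
Remaining shares: Meridian Terminal 799.2447 → $799.24; Riverside Overpass 4,750.7553 → $4,750.76.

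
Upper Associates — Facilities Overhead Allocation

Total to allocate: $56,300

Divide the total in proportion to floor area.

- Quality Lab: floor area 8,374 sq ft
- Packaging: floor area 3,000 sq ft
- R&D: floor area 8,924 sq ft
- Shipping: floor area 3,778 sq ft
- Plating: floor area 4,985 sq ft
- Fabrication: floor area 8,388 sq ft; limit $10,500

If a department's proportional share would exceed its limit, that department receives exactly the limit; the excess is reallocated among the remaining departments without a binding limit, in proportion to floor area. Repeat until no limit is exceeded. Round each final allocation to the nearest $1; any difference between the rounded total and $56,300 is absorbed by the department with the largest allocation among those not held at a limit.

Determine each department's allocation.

Floor area total: 37,449.
Pro-rata shares before constraints: Quality Lab 12,589.29; Packaging 4,510.13; R&D 13,416.14; Shipping 5,679.76; Plating 7,494.34; Fabrication 12,610.33.
Cap binds for Fabrication ($10,500); balance $45,800 reallocated over remaining floor area 29,061.
Redistributed shares: Quality Lab 13,197.38 → $13,197; Packaging 4,727.99 → $4,728; R&D 14,064.18 → $14,064; Shipping 5,954.11 → $5,954; Plating 7,856.34 → $7,856.
Rounding difference +$1 applied to R&D → $14,065.

Quality Lab: $13,197; Packaging: $4,728; R&D: $14,065; Shipping: $5,954; Plating: $7,856; Fabrication: $10,500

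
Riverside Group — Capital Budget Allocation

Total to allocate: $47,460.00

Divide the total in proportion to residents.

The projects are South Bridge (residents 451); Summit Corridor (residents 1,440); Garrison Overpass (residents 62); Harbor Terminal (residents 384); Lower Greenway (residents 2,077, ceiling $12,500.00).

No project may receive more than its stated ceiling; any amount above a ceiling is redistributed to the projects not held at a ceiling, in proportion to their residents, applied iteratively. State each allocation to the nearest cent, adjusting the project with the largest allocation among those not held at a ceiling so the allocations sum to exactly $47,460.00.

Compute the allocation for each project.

Combined residents = 4,414.
Unconstrained shares: South Bridge 4,849.2207; Summit Corridor 15,483.0992; Garrison Overpass 666.6334; Harbor Terminal 4,128.8265; Lower Greenway 22,332.2202.
Cap binds for Lower Greenway ($12,500.00); residual $34,960.00 reallocated over remaining residents 2,337.
Shares after redistribution: South Bridge 6,746.6667 → $6,746.67; Summit Corridor 21,541.4634 → $21,541.46; Garrison Overpass 927.4797 → $927.48; Harbor Terminal 5,744.3902 → $5,744.39.

South Bridge: $6,746.67 | Summit Corridor: $21,541.46 | Garrison Overpass: $927.48 | Harbor Terminal: $5,744.39 | Lower Greenway: $12,500.00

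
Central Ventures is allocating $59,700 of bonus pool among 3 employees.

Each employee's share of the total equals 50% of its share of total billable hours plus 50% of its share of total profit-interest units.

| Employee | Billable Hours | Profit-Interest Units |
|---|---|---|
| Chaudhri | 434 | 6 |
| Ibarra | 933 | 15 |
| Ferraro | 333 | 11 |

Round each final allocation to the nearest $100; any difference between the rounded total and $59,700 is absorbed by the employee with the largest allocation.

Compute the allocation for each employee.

Totals — billable hours 1,700, profit-interest units 32.
Composite weights (50% billable hours + 50% profit-interest units): Chaudhri 0.2214; Ibarra 0.5088; Ferraro 0.2698.
Raw shares: Chaudhri 13,217.40; Ibarra 30,374.57; Ferraro 16,108.03.
After rounding ($100): Chaudhri $13,200; Ibarra $30,400; Ferraro $16,100. Sum = $59,700.
Rounded total matches; no reconciliation needed.

Chaudhri: $13,200 · Ibarra: $30,400 · Ferraro: $16,100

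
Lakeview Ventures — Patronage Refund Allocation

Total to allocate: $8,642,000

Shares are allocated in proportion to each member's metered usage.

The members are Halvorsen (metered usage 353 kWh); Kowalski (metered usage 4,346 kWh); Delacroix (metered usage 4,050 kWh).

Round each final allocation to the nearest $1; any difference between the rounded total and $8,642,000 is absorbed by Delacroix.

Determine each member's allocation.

Combined metered usage = 8,749.
Unrounded shares: Halvorsen 353/8,749 × $8,642,000 = 348,682.82; Kowalski 4,346/8,749 × $8,642,000 = 4,292,848.55; Delacroix 4,050/8,749 × $8,642,000 = 4,000,468.62.
At nearest $1: Halvorsen $348,683; Kowalski $4,292,849; Delacroix $4,000,469. Sum = $8,642,001.
Difference $8,642,000 − $8,642,001 = −$1 applied to Delacroix: Delacroix becomes $4,000,468.

Halvorsen: $348,683 · Kowalski: $4,292,849 · Delacroix: $4,000,468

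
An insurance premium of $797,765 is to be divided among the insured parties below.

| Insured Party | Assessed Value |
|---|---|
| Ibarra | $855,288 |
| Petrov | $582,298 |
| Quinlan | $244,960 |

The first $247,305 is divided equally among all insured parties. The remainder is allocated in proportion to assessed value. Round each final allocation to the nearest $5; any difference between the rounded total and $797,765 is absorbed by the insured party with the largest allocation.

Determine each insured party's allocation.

Ibarra: $362,250; Petrov: $272,940; Quinlan: $162,575

$247,305 shared equally gives $82,435 per insured party.
Remainder $550,460 by assessed value (total 1,682,546): Ibarra 279,815.13 → $279,815; Petrov 190,504.01 → $190,505; Quinlan 80,140.86 → $80,140.
Totals: Ibarra $82,435 + $279,815 = $362,250; Petrov $82,435 + $190,505 = $272,940; Quinlan $82,435 + $80,140 = $162,575.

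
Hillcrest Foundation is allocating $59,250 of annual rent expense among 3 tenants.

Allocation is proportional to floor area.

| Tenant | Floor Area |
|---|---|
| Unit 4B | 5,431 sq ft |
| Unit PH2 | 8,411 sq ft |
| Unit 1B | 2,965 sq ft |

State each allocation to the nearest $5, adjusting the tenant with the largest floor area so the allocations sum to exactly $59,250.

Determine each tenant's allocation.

Sum of floor area: 5,431 + 8,411 + 2,965 = 16,807.
Pro-rata amounts: Unit 4B 19,146.00; Unit PH2 29,651.44; Unit 1B 10,452.56.
At nearest $5: Unit 4B $19,145; Unit PH2 $29,650; Unit 1B $10,455. Sum = $59,250.
No rounding difference to absorb.

Unit 4B: $19,145 | Unit PH2: $29,650 | Unit 1B: $10,455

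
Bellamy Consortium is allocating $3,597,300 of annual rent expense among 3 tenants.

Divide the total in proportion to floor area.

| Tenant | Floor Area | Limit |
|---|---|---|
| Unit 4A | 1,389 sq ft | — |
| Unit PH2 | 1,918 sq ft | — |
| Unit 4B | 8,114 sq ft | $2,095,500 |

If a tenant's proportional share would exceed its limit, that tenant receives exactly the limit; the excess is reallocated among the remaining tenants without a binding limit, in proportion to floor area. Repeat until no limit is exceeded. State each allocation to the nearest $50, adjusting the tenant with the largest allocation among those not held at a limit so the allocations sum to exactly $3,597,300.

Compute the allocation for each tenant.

Combined floor area = 11,421.
Pro-rata shares before constraints: Unit 4A 437,496.69; Unit PH2 604,117.10; Unit 4B 2,555,686.21.
Capped: Unit 4B ($2,095,500); residual $1,501,800 reallocated over remaining floor area 3,307.
Shares after redistribution: Unit 4A 630,783.25 → $630,800; Unit PH2 871,016.75 → $871,000.

Unit 4A: $630,800; Unit PH2: $871,000; Unit 4B: $2,095,500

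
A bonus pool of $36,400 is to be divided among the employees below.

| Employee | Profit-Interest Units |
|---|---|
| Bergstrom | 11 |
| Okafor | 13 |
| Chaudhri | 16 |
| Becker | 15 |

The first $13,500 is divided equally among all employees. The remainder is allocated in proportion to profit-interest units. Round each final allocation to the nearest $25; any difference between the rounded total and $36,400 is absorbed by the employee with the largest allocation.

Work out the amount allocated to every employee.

Bergstrom: $7,950 · Okafor: $8,800 · Chaudhri: $10,025 · Becker: $9,625

$13,500 shared equally gives $3,375 per employee.
Remainder $22,900 by profit-interest units (total 55): Bergstrom 4,580.00 → $4,575; Okafor 5,412.73 → $5,425; Chaudhri 6,661.82 → $6,650; Becker 6,245.45 → $6,250.
Totals: Bergstrom $3,375 + $4,575 = $7,950; Okafor $3,375 + $5,425 = $8,800; Chaudhri $3,375 + $6,650 = $10,025; Becker $3,375 + $6,250 = $9,625.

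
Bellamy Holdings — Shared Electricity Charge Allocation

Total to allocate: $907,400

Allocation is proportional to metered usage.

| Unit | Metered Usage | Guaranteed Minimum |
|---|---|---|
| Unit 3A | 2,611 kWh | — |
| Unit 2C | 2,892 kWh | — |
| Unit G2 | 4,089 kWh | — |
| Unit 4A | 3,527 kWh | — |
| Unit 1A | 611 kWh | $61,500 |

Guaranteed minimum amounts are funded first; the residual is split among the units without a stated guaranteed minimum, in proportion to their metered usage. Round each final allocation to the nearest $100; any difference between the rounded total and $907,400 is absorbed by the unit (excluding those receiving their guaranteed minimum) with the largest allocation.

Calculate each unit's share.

Guaranteed amounts: Unit 1A $61,500. Remaining pool $845,900.
Remaining pool split over remaining metered usage 13,119: Unit 3A 168,354.67 → $168,400; Unit 2C 186,473.27 → $186,500; Unit G2 263,654.63 → $263,700; Unit 4A 227,417.43 → $227,400.
Rounding difference −$100 applied to Unit G2 → $263,600.

Unit 3A: $168,400; Unit 2C: $186,500; Unit G2: $263,600; Unit 4A: $227,400; Unit 1A: $61,500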